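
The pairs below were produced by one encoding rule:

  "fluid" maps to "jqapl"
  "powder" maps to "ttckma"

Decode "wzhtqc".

In fluid: f→j is +4, l→q is +5, u→a is +6, i→p is +7 — the shift increases by 1 each position. Letter i (0-indexed) is shifted by i+4, so successive shifts are 4, 5, 6, ….
Decoding wzhtqc: w−4=s, z−5=u, h−6=b, t−7=m, q−8=i, c−9=t.

submit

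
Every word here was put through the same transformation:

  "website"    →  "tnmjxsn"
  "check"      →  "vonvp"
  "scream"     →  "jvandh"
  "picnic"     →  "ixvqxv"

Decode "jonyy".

w(22)→t(19) and e(4)→n(13) fit y≡9x+3 (mod 26); the inverse of 9 mod 26 is 3. Each letter's alphabet position (a=0..z=25) is mapped through 9·x+3 mod 26 — an affine cipher.
Reversing it on jonyy: j(9)→3·(9−3)≡18=s; o(14)→3·(14−3)≡7=h; n(13)→3·(13−3)≡4=e; y(24)→3·(24−3)≡11=l; y(24)→3·(24−3)≡11=l (all mod 26).

shell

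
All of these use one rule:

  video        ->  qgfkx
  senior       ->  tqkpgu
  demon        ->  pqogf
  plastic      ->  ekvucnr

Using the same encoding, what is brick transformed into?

The output letters match the input read backwards, each shifted +2: video reversed is oediv. Read the word backwards and shift each letter +2.
For brick: reverse → kcirb; then shift: k+2=m, c+2=e, i+2=k, r+2=t, b+2=d.

mektd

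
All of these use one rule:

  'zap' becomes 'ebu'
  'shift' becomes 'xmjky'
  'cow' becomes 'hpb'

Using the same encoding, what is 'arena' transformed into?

bwfsb

The shift depends on letter class: consonant z→e is +5, but vowel a→b is +1. Vowels shift forward by 1 and consonants shift forward by 5.
Applying it to arena: a(vowel)+1=b, r(cons)+5=w, e(vowel)+1=f, n(cons)+5=s, a(vowel)+1=b.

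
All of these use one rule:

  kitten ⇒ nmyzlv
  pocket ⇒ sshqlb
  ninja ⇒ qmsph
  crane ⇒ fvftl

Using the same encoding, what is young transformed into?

In kitten: k→n is +3, i→m is +4, t→y is +5, t→z is +6 — the shift increases by 1 each position. Each letter shifts forward by (position + 3), i.e. 3, 4, 5, … — the shift grows by one for each successive letter.
Applying it to young: y+3=b, o+4=s, u+5=z, n+6=t, g+7=n.

bsztn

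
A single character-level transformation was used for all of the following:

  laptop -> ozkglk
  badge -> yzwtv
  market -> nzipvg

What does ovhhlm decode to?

lesson

Each pair mirrors across the alphabet (l↔o, a↔z, p↔k): positions sum to 25. Letters are reflected about the middle of the alphabet (position → 25−position): Atbash.
Undoing it on ovhhlm: o↔l, v↔e, h↔s, h↔s, l↔o, m↔n.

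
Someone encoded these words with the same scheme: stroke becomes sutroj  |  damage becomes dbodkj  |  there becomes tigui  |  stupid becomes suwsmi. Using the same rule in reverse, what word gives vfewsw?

vector

The shift increases by 1 at each position, starting from +0: 0, 1, 2, ….
Reversing it on vfewsw: v−0=v, f−1=e, e−2=c, w−3=t, s−4=o, w−5=r.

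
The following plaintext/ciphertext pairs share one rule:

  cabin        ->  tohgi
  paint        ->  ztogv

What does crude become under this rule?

The output letters match the input read backwards, each shifted +6: cabin reversed is nibac. The word is reversed, then every letter is shifted forward by 6.
On crude: reverse → edurc; then shift: e+6=k, d+6=j, u+6=a, r+6=x, c+6=i.

kjaxi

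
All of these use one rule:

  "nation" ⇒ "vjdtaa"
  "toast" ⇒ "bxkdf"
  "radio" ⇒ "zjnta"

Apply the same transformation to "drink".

In nation: n→v is +8, a→j is +9, t→d is +10, i→t is +11 — the shift increases by 1 each position. Letter i (0-indexed) is shifted by i+8, so successive shifts are 8, 9, 10, ….
Applying it to drink: d+8=l, r+9=a, i+10=s, n+11=y, k+12=w.

lasyw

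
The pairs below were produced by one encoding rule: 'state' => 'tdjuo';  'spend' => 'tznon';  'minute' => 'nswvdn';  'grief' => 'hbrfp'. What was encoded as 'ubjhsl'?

tragic

Shifts by position in state: pos 0: s→t (+1), pos 1: t→d (+10), pos 2: a→j (+9), pos 3: t→u (+1), pos 4: e→o (+10) — repeating every 3. A repeating key of period 3 is used — shifts +1, +10, +9 over and over.
Reversing it on ubjhsl: u−1=t, b−10=r, j−9=a, h−1=g, s−10=i, l−9=c.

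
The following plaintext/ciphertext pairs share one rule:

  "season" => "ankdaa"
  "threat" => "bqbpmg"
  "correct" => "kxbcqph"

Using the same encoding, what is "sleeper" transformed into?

auopbrf

In season: s→a is +8, e→n is +9, a→k is +10, s→d is +11 — the shift increases by 1 each position. Each letter shifts forward by (position + 8), i.e. 8, 9, 10, … — the shift grows by one for each successive letter.
Applying it to sleeper: s+8=a, l+9=u, e+10=o, e+11=p, p+12=b, e+13=r, r+14=f.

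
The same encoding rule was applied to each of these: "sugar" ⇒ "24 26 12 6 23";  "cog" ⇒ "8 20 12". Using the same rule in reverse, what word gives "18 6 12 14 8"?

magic

s is letter #19 and maps to 24: an offset of 5. Each letter is replaced by its alphabet position (a=1..z=26) + 5.
Reversing it on 18 6 12 14 8: 18→(18−5)÷1=13=m, 6→(6−5)÷1=1=a, 12→(12−5)÷1=7=g, 14→(14−5)÷1=9=i, 8→(8−5)÷1=3=c.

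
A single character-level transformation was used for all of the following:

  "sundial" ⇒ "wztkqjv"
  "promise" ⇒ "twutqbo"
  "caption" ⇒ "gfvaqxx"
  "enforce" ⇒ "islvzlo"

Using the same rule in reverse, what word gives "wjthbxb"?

In sundial: s→w is +4, u→z is +5, n→t is +6, d→k is +7 — the shift increases by 1 each position. Letter i (0-indexed) is shifted by i+4, so successive shifts are 4, 5, 6, ….
Decoding wjthbxb: w−4=s, j−5=e, t−6=n, h−7=a, b−8=t, x−9=o, b−10=r.

senator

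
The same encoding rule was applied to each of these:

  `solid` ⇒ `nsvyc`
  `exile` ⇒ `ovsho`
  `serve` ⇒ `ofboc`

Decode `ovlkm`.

cable

Read the word backwards and shift each letter +10.
Decoding ovlkm: shift back: o−10=e, v−10=l, l−10=b, k−10=a, m−10=c → elbac; then reverse → cable.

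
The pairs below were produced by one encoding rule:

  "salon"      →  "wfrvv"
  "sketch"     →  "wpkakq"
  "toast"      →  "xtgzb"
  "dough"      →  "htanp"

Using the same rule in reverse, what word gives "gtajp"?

Each letter shifts forward by (position + 4), i.e. 4, 5, 6, … — the shift grows by one for each successive letter.
Reversing it on gtajp: g−4=c, t−5=o, a−6=u, j−7=c, p−8=h.

couch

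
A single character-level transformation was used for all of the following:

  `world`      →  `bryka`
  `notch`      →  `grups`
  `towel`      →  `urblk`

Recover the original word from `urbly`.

This is an affine cipher: with a=0,…,z=25, each position x becomes (11x+19) mod 26.
Decoding urbly: u(20)→19·(20−19)≡19=t; r(17)→19·(17−19)≡14=o; b(1)→19·(1−19)≡22=w; l(11)→19·(11−19)≡4=e; y(24)→19·(24−19)≡17=r (all mod 26).

tower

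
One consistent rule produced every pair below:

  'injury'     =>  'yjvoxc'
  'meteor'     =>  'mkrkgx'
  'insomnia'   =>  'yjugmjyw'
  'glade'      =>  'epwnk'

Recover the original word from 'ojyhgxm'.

uniform

This is an affine cipher: with a=0,…,z=25, each position x becomes (23x+22) mod 26.
Decoding ojyhgxm: o(14)→17·(14−22)≡20=u; j(9)→17·(9−22)≡13=n; y(24)→17·(24−22)≡8=i; h(7)→17·(7−22)≡5=f; g(6)→17·(6−22)≡14=o; x(23)→17·(23−22)≡17=r; m(12)→17·(12−22)≡12=m (all mod 26).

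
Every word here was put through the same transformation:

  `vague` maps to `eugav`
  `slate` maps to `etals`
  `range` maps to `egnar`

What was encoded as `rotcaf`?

The output letters match the input read backwards: vague reversed is eugav. The word is simply reversed.
Decoding rotcaf: then reverse → factor.

factor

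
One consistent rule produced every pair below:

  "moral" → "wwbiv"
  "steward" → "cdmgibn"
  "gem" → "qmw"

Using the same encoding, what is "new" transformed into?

The shift depends on letter class: consonant m→w is +10, but vowel o→w is +8. Vowels shift forward by 8 and consonants shift forward by 10.
For new: n(cons)+10=x, e(vowel)+8=m, w(cons)+10=g.

xmg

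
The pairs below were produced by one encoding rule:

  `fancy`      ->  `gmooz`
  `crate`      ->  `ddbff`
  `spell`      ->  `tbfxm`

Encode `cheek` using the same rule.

Shifts by position in fancy: pos 0: f→g (+1), pos 1: a→m (+12), pos 2: n→o (+1), pos 3: c→o (+12) — repeating every 2. A repeating key of period 2 is used — shifts +1, +12 over and over.
On cheek: c+1=d, h+12=t, e+1=f, e+12=q, k+1=l.

dtfql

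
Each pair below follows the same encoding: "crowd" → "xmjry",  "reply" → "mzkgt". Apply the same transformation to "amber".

Compare letters: c→x is +21, r→m is +21, o→j is +21 — a constant shift. Every letter moves 21 places later in the alphabet, wrapping around z→a.
On amber: a+21=v, m+21=h, b+21=w, e+21=z, r+21=m.

vhwzm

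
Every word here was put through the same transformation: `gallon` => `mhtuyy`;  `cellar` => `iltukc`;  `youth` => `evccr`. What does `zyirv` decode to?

In gallon: g→m is +6, a→h is +7, l→t is +8, l→u is +9 — the shift increases by 1 each position. Each letter shifts forward by (position + 6), i.e. 6, 7, 8, … — the shift grows by one for each successive letter.
Decoding zyirv: z−6=t, y−7=r, i−8=a, r−9=i, v−10=l.

trail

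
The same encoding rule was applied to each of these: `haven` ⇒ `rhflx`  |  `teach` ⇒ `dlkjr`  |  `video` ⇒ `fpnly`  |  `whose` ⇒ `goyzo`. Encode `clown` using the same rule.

It's a Vigenère-style cipher with numeric key [10,7]: position i shifts by key[i mod 2].
For clown: c+10=m, l+7=s, o+10=y, w+7=d, n+10=x.

msydx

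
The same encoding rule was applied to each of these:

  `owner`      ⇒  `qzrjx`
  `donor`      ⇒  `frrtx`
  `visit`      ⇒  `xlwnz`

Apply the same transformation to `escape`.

In owner: o→q is +2, w→z is +3, n→r is +4, e→j is +5 — the shift increases by 1 each position. The shift increases by 1 at each position, starting from +2: 2, 3, 4, ….
On escape: e+2=g, s+3=v, c+4=g, a+5=f, p+6=v, e+7=l.

gvgfvl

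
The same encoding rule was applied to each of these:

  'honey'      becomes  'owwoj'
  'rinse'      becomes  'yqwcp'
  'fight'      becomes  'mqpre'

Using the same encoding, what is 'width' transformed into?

dqmds

In honey: h→o is +7, o→w is +8, n→w is +9, e→o is +10 — the shift increases by 1 each position. The shift increases by 1 at each position, starting from +7: 7, 8, 9, ….
Applying it to width: w+7=d, i+8=q, d+9=m, t+10=d, h+11=s.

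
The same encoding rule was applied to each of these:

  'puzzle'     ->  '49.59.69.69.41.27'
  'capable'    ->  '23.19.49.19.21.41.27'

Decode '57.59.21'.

p(#16)→49 and u(#21)→59: differences scale by 2, so n = 2·pos + 17. The formula is n = 2×(alphabet index, a=1) + 17.
Decoding 57.59.21: 57→(57−17)÷2=20=t, 59→(59−17)÷2=21=u, 21→(21−17)÷2=2=b.

tub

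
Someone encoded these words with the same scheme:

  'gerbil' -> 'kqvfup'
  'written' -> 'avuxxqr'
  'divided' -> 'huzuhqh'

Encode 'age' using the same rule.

Vowels shift forward by 12 and consonants shift forward by 4.
On age: a(vowel)+12=m, g(cons)+4=k, e(vowel)+12=q.

mkq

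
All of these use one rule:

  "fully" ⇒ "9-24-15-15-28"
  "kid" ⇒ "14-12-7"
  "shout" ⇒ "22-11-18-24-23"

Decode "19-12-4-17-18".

f is letter #6 and maps to 9: an offset of 3. Letters become their 1-based position plus 3 (so a→4, b→5, …).
Reversing it on 19-12-4-17-18: 19→(19−3)÷1=16=p, 12→(12−3)÷1=9=i, 4→(4−3)÷1=1=a, 17→(17−3)÷1=14=n, 18→(18−3)÷1=15=o.

piano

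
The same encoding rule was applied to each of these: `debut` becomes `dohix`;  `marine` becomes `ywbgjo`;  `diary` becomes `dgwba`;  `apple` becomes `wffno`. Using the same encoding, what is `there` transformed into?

d(3)→d(3) and e(4)→o(14) fit y≡11x+22 (mod 26); the inverse of 11 mod 26 is 19. Each letter's alphabet position (a=0..z=25) is mapped through 11·x+22 mod 26 — an affine cipher.
Applying it to there: t(19)→11·19+22≡23=x; h(7)→11·7+22≡21=v; e(4)→11·4+22≡14=o; r(17)→11·17+22≡1=b; e(4)→11·4+22≡14=o (all mod 26).

xvobo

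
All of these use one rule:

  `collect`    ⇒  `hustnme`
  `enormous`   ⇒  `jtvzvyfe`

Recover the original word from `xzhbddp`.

The shift increases by 1 at each position, starting from +5: 5, 6, 7, ….
Reversing it on xzhbddp: x−5=s, z−6=t, h−7=a, b−8=t, d−9=u, d−10=t, p−11=e.

statute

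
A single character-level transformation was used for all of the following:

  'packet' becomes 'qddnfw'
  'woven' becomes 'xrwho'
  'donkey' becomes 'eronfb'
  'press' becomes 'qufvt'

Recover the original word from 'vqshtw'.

unrest

Shifts by position in packet: pos 0: p→q (+1), pos 1: a→d (+3), pos 2: c→d (+1), pos 3: k→n (+3) — repeating every 2. A repeating key of period 2 is used — shifts +1, +3 over and over.
Reversing it on vqshtw: v−1=u, q−3=n, s−1=r, h−3=e, t−1=s, w−3=t.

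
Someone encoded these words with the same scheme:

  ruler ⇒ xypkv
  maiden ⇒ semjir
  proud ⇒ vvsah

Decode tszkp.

Shifts by position in ruler: pos 0: r→x (+6), pos 1: u→y (+4), pos 2: l→p (+4), pos 3: e→k (+6), pos 4: r→v (+4) — repeating every 3. It's a Vigenère-style cipher with numeric key [6,4,4]: position i shifts by key[i mod 3].
Decoding tszkp: t−6=n, s−4=o, z−4=v, k−6=e, p−4=l.

novel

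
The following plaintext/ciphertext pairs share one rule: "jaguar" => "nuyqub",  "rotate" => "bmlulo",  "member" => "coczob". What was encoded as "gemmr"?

Each letter's alphabet position (a=0..z=25) is mapped through 5·x+20 mod 26 — an affine cipher.
Undoing it on gemmr: g(6)→21·(6−20)≡18=s; e(4)→21·(4−20)≡2=c; m(12)→21·(12−20)≡14=o; m(12)→21·(12−20)≡14=o; r(17)→21·(17−20)≡15=p (all mod 26).

scoop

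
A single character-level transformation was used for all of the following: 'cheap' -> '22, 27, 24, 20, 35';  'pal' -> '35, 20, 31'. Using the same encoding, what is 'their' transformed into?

39, 27, 24, 28, 37

c is letter #3 and maps to 22: an offset of 19. Each letter is replaced by its alphabet position (a=1..z=26) + 19.
On their: t=20→39, h=8→27, e=5→24, i=9→28, r=18→37.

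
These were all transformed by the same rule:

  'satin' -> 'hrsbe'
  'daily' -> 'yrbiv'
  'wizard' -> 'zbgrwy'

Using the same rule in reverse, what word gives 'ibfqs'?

light

This is an affine cipher: with a=0,…,z=25, each position x becomes (11x+17) mod 26.
Undoing it on ibfqs: i(8)→19·(8−17)≡11=l; b(1)→19·(1−17)≡8=i; f(5)→19·(5−17)≡6=g; q(16)→19·(16−17)≡7=h; s(18)→19·(18−17)≡19=t (all mod 26).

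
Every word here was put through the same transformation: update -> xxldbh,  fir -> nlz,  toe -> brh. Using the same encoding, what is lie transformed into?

The shift depends on letter class: consonant p→x is +8, but vowel u→x is +3. The rule splits by letter class: vowels +3, consonants +8.
For lie: l(cons)+8=t, i(vowel)+3=l, e(vowel)+3=h.

tlh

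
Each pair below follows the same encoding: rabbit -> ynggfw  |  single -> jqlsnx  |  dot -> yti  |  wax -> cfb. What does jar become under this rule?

wfo

The output letters match the input read backwards, each shifted +5: rabbit reversed is tibbar. Two steps: reverse the string, then apply a Caesar shift of +5.
On jar: reverse → raj; then shift: r+5=w, a+5=f, j+5=o.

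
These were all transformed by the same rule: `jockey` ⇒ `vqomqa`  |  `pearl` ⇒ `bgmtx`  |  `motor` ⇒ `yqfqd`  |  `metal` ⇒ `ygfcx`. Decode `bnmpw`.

Shifts by position in jockey: pos 0: j→v (+12), pos 1: o→q (+2), pos 2: c→o (+12), pos 3: k→m (+2) — repeating every 2. The shifts repeat in a cycle of length 2: positions 0,1,… shift by +12, +2, then the pattern repeats.
Undoing it on bnmpw: b−12=p, n−2=l, m−12=a, p−2=n, w−12=k.

plank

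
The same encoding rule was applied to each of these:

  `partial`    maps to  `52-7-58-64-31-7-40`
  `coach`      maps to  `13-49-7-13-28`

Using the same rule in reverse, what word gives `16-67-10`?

dub

p(#16)→52 and a(#1)→7: differences scale by 3, so n = 3·pos + 4. The formula is n = 3×(alphabet index, a=1) + 4.
Undoing it on 16-67-10: 16→(16−4)÷3=4=d, 67→(67−4)÷3=21=u, 10→(10−4)÷3=2=b.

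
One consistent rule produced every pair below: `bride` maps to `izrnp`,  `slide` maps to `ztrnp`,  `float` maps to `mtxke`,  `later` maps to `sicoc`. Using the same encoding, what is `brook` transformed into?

Each letter shifts forward by (position + 7), i.e. 7, 8, 9, … — the shift grows by one for each successive letter.
For brook: b+7=i, r+8=z, o+9=x, o+10=y, k+11=v.

izxyv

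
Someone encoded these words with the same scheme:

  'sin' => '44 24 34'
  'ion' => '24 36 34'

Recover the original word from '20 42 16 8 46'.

s(#19)→44 and i(#9)→24: differences scale by 2, so n = 2·pos + 6. With a=1..z=26, the number is 2·pos + 6.
Undoing it on 20 42 16 8 46: 20→(20−6)÷2=7=g, 42→(42−6)÷2=18=r, 16→(16−6)÷2=5=e, 8→(8−6)÷2=1=a, 46→(46−6)÷2=20=t.

great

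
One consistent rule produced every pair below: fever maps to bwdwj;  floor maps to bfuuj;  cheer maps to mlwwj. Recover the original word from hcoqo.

basis

f(5)→b(1) and e(4)→w(22) fit y≡5x+2 (mod 26); the inverse of 5 mod 26 is 21. This is an affine cipher: with a=0,…,z=25, each position x becomes (5x+2) mod 26.
Decoding hcoqo: h(7)→21·(7−2)≡1=b; c(2)→21·(2−2)≡0=a; o(14)→21·(14−2)≡18=s; q(16)→21·(16−2)≡8=i; o(14)→21·(14−2)≡18=s (all mod 26).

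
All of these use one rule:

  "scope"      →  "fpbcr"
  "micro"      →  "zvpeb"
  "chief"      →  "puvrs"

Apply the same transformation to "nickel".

avpxry

Compare letters: s→f is +13, c→p is +13, o→b is +13 — a constant shift. This is a Caesar cipher with shift 13.
For nickel: n+13=a, i+13=v, c+13=p, k+13=x, e+13=r, l+13=y.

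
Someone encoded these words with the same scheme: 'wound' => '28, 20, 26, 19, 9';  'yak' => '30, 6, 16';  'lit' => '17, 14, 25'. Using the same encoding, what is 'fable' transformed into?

Letters become their 1-based position plus 5 (so a→6, b→7, …).
On fable: f=6→11, a=1→6, b=2→7, l=12→17, e=5→10.

11, 6, 7, 17, 10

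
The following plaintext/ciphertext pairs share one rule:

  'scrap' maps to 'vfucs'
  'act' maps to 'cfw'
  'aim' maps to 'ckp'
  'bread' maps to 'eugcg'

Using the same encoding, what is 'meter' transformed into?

pgwgu

Two shifts are in play — +2 for a/e/i/o/u, +3 for every other letter.
On meter: m(cons)+3=p, e(vowel)+2=g, t(cons)+3=w, e(vowel)+2=g, r(cons)+3=u.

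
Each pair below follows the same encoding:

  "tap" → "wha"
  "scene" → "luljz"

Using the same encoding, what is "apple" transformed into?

The output letters match the input read backwards, each shifted +7: tap reversed is pat. The word is reversed, then every letter is shifted forward by 7.
For apple: reverse → elppa; then shift: e+7=l, l+7=s, p+7=w, p+7=w, a+7=h.

lswwh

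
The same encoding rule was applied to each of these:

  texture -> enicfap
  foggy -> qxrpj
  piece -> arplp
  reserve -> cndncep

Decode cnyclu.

rental

The shifts repeat in a cycle of length 2: positions 0,1,… shift by +11, +9, then the pattern repeats.
Reversing it on cnyclu: c−11=r, n−9=e, y−11=n, c−9=t, l−11=a, u−9=l.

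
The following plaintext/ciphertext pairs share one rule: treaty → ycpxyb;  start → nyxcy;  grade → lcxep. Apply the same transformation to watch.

t(19)→y(24) and r(17)→c(2) fit y≡11x+23 (mod 26); the inverse of 11 mod 26 is 19. Each letter's alphabet position (a=0..z=25) is mapped through 11·x+23 mod 26 — an affine cipher.
On watch: w(22)→11·22+23≡5=f; a(0)→11·0+23≡23=x; t(19)→11·19+23≡24=y; c(2)→11·2+23≡19=t; h(7)→11·7+23≡22=w (all mod 26).

fxytw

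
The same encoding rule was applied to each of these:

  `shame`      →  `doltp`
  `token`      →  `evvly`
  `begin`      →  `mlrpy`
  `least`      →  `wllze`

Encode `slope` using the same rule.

dszwp

The shifts repeat in a cycle of length 2: positions 0,1,… shift by +11, +7, then the pattern repeats.
For slope: s+11=d, l+7=s, o+11=z, p+7=w, e+11=p.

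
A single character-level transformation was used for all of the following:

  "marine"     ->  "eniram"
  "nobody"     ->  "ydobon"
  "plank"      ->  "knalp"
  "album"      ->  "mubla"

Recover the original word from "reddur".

The output letters match the input read backwards: marine reversed is eniram. It's just the letters in reverse order.
Reversing it on reddur: then reverse → rudder.

rudder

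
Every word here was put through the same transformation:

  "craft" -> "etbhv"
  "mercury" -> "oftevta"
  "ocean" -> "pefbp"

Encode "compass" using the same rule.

Vowels shift forward by 1 and consonants shift forward by 2.
Applying it to compass: c(cons)+2=e, o(vowel)+1=p, m(cons)+2=o, p(cons)+2=r, a(vowel)+1=b, s(cons)+2=u, s(cons)+2=u.

eporbuu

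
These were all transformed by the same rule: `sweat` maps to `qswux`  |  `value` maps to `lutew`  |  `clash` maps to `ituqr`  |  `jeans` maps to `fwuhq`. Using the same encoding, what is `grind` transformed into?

kjyhp

s(18)→q(16) and w(22)→s(18) fit y≡7x+20 (mod 26); the inverse of 7 mod 26 is 15. This is an affine cipher: with a=0,…,z=25, each position x becomes (7x+20) mod 26.
For grind: g(6)→7·6+20≡10=k; r(17)→7·17+20≡9=j; i(8)→7·8+20≡24=y; n(13)→7·13+20≡7=h; d(3)→7·3+20≡15=p (all mod 26).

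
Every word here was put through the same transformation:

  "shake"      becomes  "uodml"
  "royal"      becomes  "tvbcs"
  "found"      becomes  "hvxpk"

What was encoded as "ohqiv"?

Shifts by position in shake: pos 0: s→u (+2), pos 1: h→o (+7), pos 2: a→d (+3), pos 3: k→m (+2), pos 4: e→l (+7) — repeating every 3. A repeating key of period 3 is used — shifts +2, +7, +3 over and over.
Decoding ohqiv: o−2=m, h−7=a, q−3=n, i−2=g, v−7=o.

mango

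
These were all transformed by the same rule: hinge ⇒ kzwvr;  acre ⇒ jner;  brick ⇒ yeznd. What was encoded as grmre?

h(7)→k(10) and i(8)→z(25) fit y≡15x+9 (mod 26); the inverse of 15 mod 26 is 7. This is an affine cipher: with a=0,…,z=25, each position x becomes (15x+9) mod 26.
Reversing it on grmre: g(6)→7·(6−9)≡5=f; r(17)→7·(17−9)≡4=e; m(12)→7·(12−9)≡21=v; r(17)→7·(17−9)≡4=e; e(4)→7·(4−9)≡17=r (all mod 26).

fever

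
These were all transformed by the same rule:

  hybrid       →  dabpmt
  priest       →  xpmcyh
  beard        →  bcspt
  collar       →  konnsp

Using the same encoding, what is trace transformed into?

Each letter's alphabet position (a=0..z=25) is mapped through 9·x+18 mod 26 — an affine cipher.
For trace: t(19)→9·19+18≡7=h; r(17)→9·17+18≡15=p; a(0)→9·0+18≡18=s; c(2)→9·2+18≡10=k; e(4)→9·4+18≡2=c (all mod 26).

hpskc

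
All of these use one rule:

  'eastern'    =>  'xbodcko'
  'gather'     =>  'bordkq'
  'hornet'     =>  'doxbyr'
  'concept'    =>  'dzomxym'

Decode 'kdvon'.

delta

The output letters match the input read backwards, each shifted +10: eastern reversed is nretsae. Two steps: reverse the string, then apply a Caesar shift of +10.
Reversing it on kdvon: shift back: k−10=a, d−10=t, v−10=l, o−10=e, n−10=d → atled; then reverse → delta.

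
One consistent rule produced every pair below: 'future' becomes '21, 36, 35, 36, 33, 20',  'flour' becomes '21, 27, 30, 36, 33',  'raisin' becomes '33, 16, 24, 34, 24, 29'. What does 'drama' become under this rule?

f is letter #6 and maps to 21: an offset of 15. Letters become their 1-based position plus 15 (so a→16, b→17, …).
Applying it to drama: d=4→19, r=18→33, a=1→16, m=13→28, a=1→16.

19, 33, 16, 28, 16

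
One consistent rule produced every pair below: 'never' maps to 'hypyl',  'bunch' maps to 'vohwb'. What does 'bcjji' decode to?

hippo

Each letter is shifted forward by 20 in the alphabet (a Caesar shift of +20).
Decoding bcjji: b−20=h, c−20=i, j−20=p, j−20=p, i−20=o.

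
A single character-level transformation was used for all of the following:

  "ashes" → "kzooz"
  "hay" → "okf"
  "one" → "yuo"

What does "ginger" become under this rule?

nsunoy

The shift depends on letter class: consonant s→z is +7, but vowel a→k is +10. Vowels shift forward by 10 and consonants shift forward by 7.
For ginger: g(cons)+7=n, i(vowel)+10=s, n(cons)+7=u, g(cons)+7=n, e(vowel)+10=o, r(cons)+7=y.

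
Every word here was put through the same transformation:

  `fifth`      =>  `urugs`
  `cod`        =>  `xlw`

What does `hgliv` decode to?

Each pair mirrors across the alphabet (f↔u, i↔r, f↔u): positions sum to 25. Each letter is replaced by its mirror in the alphabet: a↔z, b↔y, c↔x, and so on (the Atbash cipher).
Reversing it on hgliv: h↔s, g↔t, l↔o, i↔r, v↔e.

store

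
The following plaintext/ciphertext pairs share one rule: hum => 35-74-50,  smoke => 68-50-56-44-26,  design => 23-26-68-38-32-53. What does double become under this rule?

23-56-74-17-47-26

Each letter becomes 3×(its alphabet position, a=1..z=26) + 11.
For double: d=4→23, o=15→56, u=21→74, b=2→17, l=12→47, e=5→26.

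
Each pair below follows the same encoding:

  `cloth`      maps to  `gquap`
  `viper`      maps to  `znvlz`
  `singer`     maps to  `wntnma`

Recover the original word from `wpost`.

In cloth: c→g is +4, l→q is +5, o→u is +6, t→a is +7 — the shift increases by 1 each position. Each letter shifts forward by (position + 4), i.e. 4, 5, 6, … — the shift grows by one for each successive letter.
Decoding wpost: w−4=s, p−5=k, o−6=i, s−7=l, t−8=l.

skill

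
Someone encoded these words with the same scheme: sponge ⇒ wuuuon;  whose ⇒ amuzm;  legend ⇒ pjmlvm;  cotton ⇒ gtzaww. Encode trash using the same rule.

xwgzp

In sponge: s→w is +4, p→u is +5, o→u is +6, n→u is +7 — the shift increases by 1 each position. Each letter shifts forward by (position + 4), i.e. 4, 5, 6, … — the shift grows by one for each successive letter.
For trash: t+4=x, r+5=w, a+6=g, s+7=z, h+8=p.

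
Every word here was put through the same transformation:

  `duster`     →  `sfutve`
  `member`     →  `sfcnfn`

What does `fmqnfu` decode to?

temple

The output letters match the input read backwards, each shifted +1: duster reversed is retsud. Read the word backwards and shift each letter +1.
Undoing it on fmqnfu: shift back: f−1=e, m−1=l, q−1=p, n−1=m, f−1=e, u−1=t → elpmet; then reverse → temple.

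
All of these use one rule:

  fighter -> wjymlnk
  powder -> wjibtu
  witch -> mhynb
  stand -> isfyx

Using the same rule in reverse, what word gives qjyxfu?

The output letters match the input read backwards, each shifted +5: fighter reversed is rethgif. The word is reversed, then every letter is shifted forward by 5.
Undoing it on qjyxfu: shift back: q−5=l, j−5=e, y−5=t, x−5=s, f−5=a, u−5=p → letsap; then reverse → pastel.

pastel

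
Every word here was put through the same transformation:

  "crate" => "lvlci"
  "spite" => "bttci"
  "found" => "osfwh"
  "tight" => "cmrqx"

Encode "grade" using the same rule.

It's a Vigenère-style cipher with numeric key [9,4,11]: position i shifts by key[i mod 3].
Applying it to grade: g+9=p, r+4=v, a+11=l, d+9=m, e+4=i.

pvlmi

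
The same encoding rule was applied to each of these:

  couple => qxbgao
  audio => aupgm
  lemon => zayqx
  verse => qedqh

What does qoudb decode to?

price

The output letters match the input read backwards, each shifted +12: couple reversed is elpuoc. The word is reversed, then every letter is shifted forward by 12.
Undoing it on qoudb: shift back: q−12=e, o−12=c, u−12=i, d−12=r, b−12=p → ecirp; then reverse → price.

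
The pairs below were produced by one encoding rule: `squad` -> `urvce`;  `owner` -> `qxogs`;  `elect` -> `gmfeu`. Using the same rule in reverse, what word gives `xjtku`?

Shifts by position in squad: pos 0: s→u (+2), pos 1: q→r (+1), pos 2: u→v (+1), pos 3: a→c (+2), pos 4: d→e (+1) — repeating every 3. The shifts repeat in a cycle of length 3: positions 0,1,… shift by +2, +1, +1, then the pattern repeats.
Undoing it on xjtku: x−2=v, j−1=i, t−1=s, k−2=i, u−1=t.

visit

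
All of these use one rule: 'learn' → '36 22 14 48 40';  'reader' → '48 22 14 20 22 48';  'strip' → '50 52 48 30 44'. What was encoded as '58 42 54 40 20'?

wound

Each letter becomes 2×(its alphabet position, a=1..z=26) + 12.
Decoding 58 42 54 40 20: 58→(58−12)÷2=23=w, 42→(42−12)÷2=15=o, 54→(54−12)÷2=21=u, 40→(40−12)÷2=14=n, 20→(20−12)÷2=4=d.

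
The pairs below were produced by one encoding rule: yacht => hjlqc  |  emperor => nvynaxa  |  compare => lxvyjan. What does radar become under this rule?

ajmja

Compare letters: y→h is +9, a→j is +9, c→l is +9 — a constant shift. It's a constant shift of +9 (ROT9).
For radar: r+9=a, a+9=j, d+9=m, a+9=j, r+9=a.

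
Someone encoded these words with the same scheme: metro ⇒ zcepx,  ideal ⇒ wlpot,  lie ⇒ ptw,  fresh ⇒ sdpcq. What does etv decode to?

kit

The output letters match the input read backwards, each shifted +11: metro reversed is ortem. The word is reversed, then every letter is shifted forward by 11.
Undoing it on etv: shift back: e−11=t, t−11=i, v−11=k → tik; then reverse → kit.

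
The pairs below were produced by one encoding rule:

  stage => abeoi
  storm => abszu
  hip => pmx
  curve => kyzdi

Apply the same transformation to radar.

The rule splits by letter class: vowels +4, consonants +8.
On radar: r(cons)+8=z, a(vowel)+4=e, d(cons)+8=l, a(vowel)+4=e, r(cons)+8=z.

zelez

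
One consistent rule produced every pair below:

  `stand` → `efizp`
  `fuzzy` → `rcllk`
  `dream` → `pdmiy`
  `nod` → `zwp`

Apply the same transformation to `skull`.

The shift depends on letter class: consonant s→e is +12, but vowel a→i is +8. The rule splits by letter class: vowels +8, consonants +12.
For skull: s(cons)+12=e, k(cons)+12=w, u(vowel)+8=c, l(cons)+12=x, l(cons)+12=x.

ewcxx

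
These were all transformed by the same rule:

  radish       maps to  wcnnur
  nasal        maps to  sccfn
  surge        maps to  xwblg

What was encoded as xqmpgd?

socket

Shifts by position in radish: pos 0: r→w (+5), pos 1: a→c (+2), pos 2: d→n (+10), pos 3: i→n (+5), pos 4: s→u (+2), pos 5: h→r (+10) — repeating every 3. A repeating key of period 3 is used — shifts +5, +2, +10 over and over.
Decoding xqmpgd: x−5=s, q−2=o, m−10=c, p−5=k, g−2=e, d−10=t.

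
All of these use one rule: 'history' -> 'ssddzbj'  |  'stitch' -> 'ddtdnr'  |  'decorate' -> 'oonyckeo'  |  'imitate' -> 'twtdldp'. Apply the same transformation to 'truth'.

ebfds

It's a Vigenère-style cipher with numeric key [11,10]: position i shifts by key[i mod 2].
On truth: t+11=e, r+10=b, u+11=f, t+10=d, h+11=s.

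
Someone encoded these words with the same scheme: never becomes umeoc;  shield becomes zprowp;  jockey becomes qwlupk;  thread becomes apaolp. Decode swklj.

In never: n→u is +7, e→m is +8, v→e is +9, e→o is +10 — the shift increases by 1 each position. The shift increases by 1 at each position, starting from +7: 7, 8, 9, ….
Decoding swklj: s−7=l, w−8=o, k−9=b, l−10=b, j−11=y.

lobby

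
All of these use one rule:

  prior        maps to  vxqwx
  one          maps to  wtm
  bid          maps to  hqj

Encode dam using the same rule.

The shift depends on letter class: consonant p→v is +6, but vowel i→q is +8. Two shifts are in play — +8 for a/e/i/o/u, +6 for every other letter.
On dam: d(cons)+6=j, a(vowel)+8=i, m(cons)+6=s.

jis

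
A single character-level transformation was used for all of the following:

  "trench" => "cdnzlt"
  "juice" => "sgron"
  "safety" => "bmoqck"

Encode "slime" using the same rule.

bxryn

A repeating key of period 2 is used — shifts +9, +12 over and over.
On slime: s+9=b, l+12=x, i+9=r, m+12=y, e+9=n.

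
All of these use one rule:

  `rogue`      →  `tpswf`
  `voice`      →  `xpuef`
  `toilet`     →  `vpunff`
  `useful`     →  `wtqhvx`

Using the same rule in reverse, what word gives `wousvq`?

unique

Shifts by position in rogue: pos 0: r→t (+2), pos 1: o→p (+1), pos 2: g→s (+12), pos 3: u→w (+2), pos 4: e→f (+1) — repeating every 3. It's a Vigenère-style cipher with numeric key [2,1,12]: position i shifts by key[i mod 3].
Decoding wousvq: w−2=u, o−1=n, u−12=i, s−2=q, v−1=u, q−12=e.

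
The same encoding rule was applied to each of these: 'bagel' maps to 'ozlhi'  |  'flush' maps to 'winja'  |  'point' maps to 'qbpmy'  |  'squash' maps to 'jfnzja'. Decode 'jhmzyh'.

b(1)→o(14) and a(0)→z(25) fit y≡15x+25 (mod 26); the inverse of 15 mod 26 is 7. Each letter's alphabet position (a=0..z=25) is mapped through 15·x+25 mod 26 — an affine cipher.
Decoding jhmzyh: j(9)→7·(9−25)≡18=s; h(7)→7·(7−25)≡4=e; m(12)→7·(12−25)≡13=n; z(25)→7·(25−25)≡0=a; y(24)→7·(24−25)≡19=t; h(7)→7·(7−25)≡4=e (all mod 26).

senate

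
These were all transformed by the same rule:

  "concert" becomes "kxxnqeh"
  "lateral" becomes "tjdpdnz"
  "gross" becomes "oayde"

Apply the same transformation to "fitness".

nrdyqfg

Each letter shifts forward by (position + 8), i.e. 8, 9, 10, … — the shift grows by one for each successive letter.
On fitness: f+8=n, i+9=r, t+10=d, n+11=y, e+12=q, s+13=f, s+14=g.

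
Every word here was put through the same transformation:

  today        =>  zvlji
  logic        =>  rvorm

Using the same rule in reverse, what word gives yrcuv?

Each letter shifts forward by (position + 6), i.e. 6, 7, 8, … — the shift grows by one for each successive letter.
Undoing it on yrcuv: y−6=s, r−7=k, c−8=u, u−9=l, v−10=l.

skull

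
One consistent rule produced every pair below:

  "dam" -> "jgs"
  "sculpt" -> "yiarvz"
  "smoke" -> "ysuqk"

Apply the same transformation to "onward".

Compare letters: d→j is +6, a→g is +6, m→s is +6 — a constant shift. This is a Caesar cipher with shift 6.
Applying it to onward: o+6=u, n+6=t, w+6=c, a+6=g, r+6=x, d+6=j.

utcgxj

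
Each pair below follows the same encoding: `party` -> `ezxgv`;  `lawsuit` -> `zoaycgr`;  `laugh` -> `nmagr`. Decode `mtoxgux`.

roaring

Two steps: reverse the string, then apply a Caesar shift of +6.
Undoing it on mtoxgux: shift back: m−6=g, t−6=n, o−6=i, x−6=r, g−6=a, u−6=o, x−6=r → gniraor; then reverse → roaring.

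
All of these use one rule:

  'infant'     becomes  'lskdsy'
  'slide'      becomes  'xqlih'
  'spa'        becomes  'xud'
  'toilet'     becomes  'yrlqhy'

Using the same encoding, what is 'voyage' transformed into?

arddlh

Vowels shift forward by 3 and consonants shift forward by 5.
For voyage: v(cons)+5=a, o(vowel)+3=r, y(cons)+5=d, a(vowel)+3=d, g(cons)+5=l, e(vowel)+3=h.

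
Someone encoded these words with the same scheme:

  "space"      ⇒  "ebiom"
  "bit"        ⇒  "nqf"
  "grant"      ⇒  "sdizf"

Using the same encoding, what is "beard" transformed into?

nmidp

The shift depends on letter class: consonant s→e is +12, but vowel a→i is +8. The rule splits by letter class: vowels +8, consonants +12.
Applying it to beard: b(cons)+12=n, e(vowel)+8=m, a(vowel)+8=i, r(cons)+12=d, d(cons)+12=p.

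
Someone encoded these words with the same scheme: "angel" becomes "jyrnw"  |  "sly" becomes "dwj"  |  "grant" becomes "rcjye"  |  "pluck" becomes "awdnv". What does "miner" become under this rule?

xrync

The shift depends on letter class: consonant n→y is +11, but vowel a→j is +9. Two shifts are in play — +9 for a/e/i/o/u, +11 for every other letter.
Applying it to miner: m(cons)+11=x, i(vowel)+9=r, n(cons)+11=y, e(vowel)+9=n, r(cons)+11=c.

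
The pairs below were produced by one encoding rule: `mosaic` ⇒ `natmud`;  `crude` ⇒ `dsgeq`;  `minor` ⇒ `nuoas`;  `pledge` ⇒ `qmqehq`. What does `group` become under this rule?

The shift depends on letter class: consonant m→n is +1, but vowel o→a is +12. Vowels shift forward by 12 and consonants shift forward by 1.
Applying it to group: g(cons)+1=h, r(cons)+1=s, o(vowel)+12=a, u(vowel)+12=g, p(cons)+1=q.

hsagq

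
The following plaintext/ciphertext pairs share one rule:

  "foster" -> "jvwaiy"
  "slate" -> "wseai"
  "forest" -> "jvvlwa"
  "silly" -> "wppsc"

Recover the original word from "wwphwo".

Shifts by position in foster: pos 0: f→j (+4), pos 1: o→v (+7), pos 2: s→w (+4), pos 3: t→a (+7) — repeating every 2. It's a Vigenère-style cipher with numeric key [4,7]: position i shifts by key[i mod 2].
Undoing it on wwphwo: w−4=s, w−7=p, p−4=l, h−7=a, w−4=s, o−7=h.

splash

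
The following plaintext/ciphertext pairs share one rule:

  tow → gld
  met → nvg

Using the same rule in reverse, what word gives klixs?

Each pair mirrors across the alphabet (t↔g, o↔l, w↔d): positions sum to 25. This is the alphabet-reversal cipher (Atbash): a becomes z, b becomes y, etc.
Reversing it on klixs: k↔p, l↔o, i↔r, x↔c, s↔h.

porch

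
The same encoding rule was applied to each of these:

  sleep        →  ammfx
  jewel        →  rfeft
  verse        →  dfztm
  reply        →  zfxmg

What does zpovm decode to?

The shifts repeat in a cycle of length 2: positions 0,1,… shift by +8, +1, then the pattern repeats.
Reversing it on zpovm: z−8=r, p−1=o, o−8=g, v−1=u, m−8=e.

rogue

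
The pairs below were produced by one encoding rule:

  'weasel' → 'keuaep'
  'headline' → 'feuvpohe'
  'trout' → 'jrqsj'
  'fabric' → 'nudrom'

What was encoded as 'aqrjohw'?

w(22)→k(10) and e(4)→e(4) fit y≡9x+20 (mod 26); the inverse of 9 mod 26 is 3. Treating letters as 0–25, the rule is x ↦ 9x + 20 (mod 26).
Undoing it on aqrjohw: a(0)→3·(0−20)≡18=s; q(16)→3·(16−20)≡14=o; r(17)→3·(17−20)≡17=r; j(9)→3·(9−20)≡19=t; o(14)→3·(14−20)≡8=i; h(7)→3·(7−20)≡13=n; w(22)→3·(22−20)≡6=g (all mod 26).

sorting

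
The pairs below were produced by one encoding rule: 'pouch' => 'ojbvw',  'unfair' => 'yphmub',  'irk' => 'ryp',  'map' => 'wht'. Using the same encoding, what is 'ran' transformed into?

The output letters match the input read backwards, each shifted +7: pouch reversed is hcuop. The word is reversed, then every letter is shifted forward by 7.
On ran: reverse → nar; then shift: n+7=u, a+7=h, r+7=y.

uhy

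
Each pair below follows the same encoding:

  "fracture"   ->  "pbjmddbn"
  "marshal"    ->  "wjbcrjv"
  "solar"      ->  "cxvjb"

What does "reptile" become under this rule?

The shift depends on letter class: consonant f→p is +10, but vowel a→j is +9. The rule splits by letter class: vowels +9, consonants +10.
Applying it to reptile: r(cons)+10=b, e(vowel)+9=n, p(cons)+10=z, t(cons)+10=d, i(vowel)+9=r, l(cons)+10=v, e(vowel)+9=n.

bnzdrvn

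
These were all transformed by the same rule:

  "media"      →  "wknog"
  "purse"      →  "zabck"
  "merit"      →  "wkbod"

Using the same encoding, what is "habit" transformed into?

The shift depends on letter class: consonant m→w is +10, but vowel e→k is +6. The rule splits by letter class: vowels +6, consonants +10.
Applying it to habit: h(cons)+10=r, a(vowel)+6=g, b(cons)+10=l, i(vowel)+6=o, t(cons)+10=d.

rglod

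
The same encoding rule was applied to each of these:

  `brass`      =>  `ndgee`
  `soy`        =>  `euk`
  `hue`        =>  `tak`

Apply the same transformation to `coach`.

The shift depends on letter class: consonant b→n is +12, but vowel a→g is +6. The rule splits by letter class: vowels +6, consonants +12.
On coach: c(cons)+12=o, o(vowel)+6=u, a(vowel)+6=g, c(cons)+12=o, h(cons)+12=t.

ougot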